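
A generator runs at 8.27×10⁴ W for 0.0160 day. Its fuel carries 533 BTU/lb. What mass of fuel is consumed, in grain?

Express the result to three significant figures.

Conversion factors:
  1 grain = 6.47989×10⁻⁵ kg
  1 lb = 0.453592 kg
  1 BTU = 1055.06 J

0.0160 day → 1382.4 s
E = P × t = 82700 × 1382.4 = 1.14324×10⁸ J
533 BTU/lb → 1.23976×10⁶ J/kg
m = E / e_s = 1.14324×10⁸ / 1.23976×10⁶ = 92.2146 kg
In grain: 92.2146 / 6.47989×10⁻⁵ = 1.42309×10⁶ grain

1.42×10⁶ grain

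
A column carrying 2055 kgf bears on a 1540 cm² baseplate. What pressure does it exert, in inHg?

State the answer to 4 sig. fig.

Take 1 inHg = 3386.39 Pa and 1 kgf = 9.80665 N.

2055 kgf × 9.80665 = 20152.7 N
1540 cm² × 0.0001 = 0.154 m²
P = F / A = 20152.7 N / 0.154 m² = 130862 Pa
130862 Pa ÷ (3386.39 Pa/inHg) = 38.6435 inHg

38.64 inHg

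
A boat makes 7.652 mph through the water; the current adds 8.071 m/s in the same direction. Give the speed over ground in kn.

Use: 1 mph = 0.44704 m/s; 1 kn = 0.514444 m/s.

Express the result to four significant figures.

22.34 kn

7.652 mph × 0.44704 = 3.42075 m/s
8.071 m/s (already m/s)
Sum: 3.42075 + 8.071 = 11.4918 m/s
In kn: 11.4918 / 0.514444 = 22.3383 kn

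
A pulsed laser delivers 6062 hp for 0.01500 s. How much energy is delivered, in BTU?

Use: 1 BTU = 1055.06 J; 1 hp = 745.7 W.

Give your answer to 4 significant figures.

64.27 BTU

6062 hp × 745.7 = 4.52043×10⁶ W
E = P × t = 4.52043×10⁶ W × 0.015 s = 67806.4 J
67806.4 J ÷ (1055.06 J/BTU) = 64.2678 BTU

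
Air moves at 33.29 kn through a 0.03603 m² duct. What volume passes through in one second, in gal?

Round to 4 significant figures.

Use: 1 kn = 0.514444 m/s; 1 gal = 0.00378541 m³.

33.29 kn × 0.514444 → 17.1258 m/s
V = v × A × t = 17.1258 m/s × 0.03603 m² × 1 s = 0.617043 m³
0.617043 m³ ÷ (0.00378541 m³/gal) = 163.006 gal

163.0 gal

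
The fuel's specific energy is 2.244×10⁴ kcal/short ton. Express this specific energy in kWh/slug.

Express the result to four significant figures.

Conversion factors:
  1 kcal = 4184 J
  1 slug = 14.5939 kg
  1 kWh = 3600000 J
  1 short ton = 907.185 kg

0.4196 kWh/slug

2.244×10⁴ kcal/short ton × 4184 J/kcal ÷ 907.185 kg/short ton = 103495 J/kg
103495 J/kg ÷ 3600000 J/kWh × 14.5939 kg/slug = 0.419554 kWh/slug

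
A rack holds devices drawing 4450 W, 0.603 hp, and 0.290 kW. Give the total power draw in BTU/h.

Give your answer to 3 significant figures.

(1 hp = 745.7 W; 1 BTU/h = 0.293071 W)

1.77×10⁴ BTU/h

4450 W (already W)
0.603 hp × 745.7 → 449.657 W
0.290 kW × 1000 → 290 W
Combined: 4450 + 449.657 + 290 = 5189.66 W
In BTU/h: 5189.66 / 0.293071 = 17707.9 BTU/h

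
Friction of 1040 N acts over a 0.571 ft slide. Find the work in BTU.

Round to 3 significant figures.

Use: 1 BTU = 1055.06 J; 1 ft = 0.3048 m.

0.571 ft × 0.3048 = 0.174041 m
W = F × d = 1040 N × 0.174041 m = 181.003 J
181.003 J ÷ (1055.06 J/BTU) = 0.171557 BTU

0.172 BTU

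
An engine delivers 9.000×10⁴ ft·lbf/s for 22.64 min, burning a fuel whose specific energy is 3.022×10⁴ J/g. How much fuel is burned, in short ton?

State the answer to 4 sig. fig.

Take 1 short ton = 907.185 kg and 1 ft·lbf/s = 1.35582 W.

9.000×10⁴ ft·lbf/s → 122024 W
22.64 min → 1358.4 s
E = P × t = 122024 × 1358.4 = 1.65757×10⁸ J
3.022×10⁴ J/g → 3.022×10⁷ J/kg
m = E / e_s = 1.65757×10⁸ / 3.022×10⁷ = 5.48501 kg
In short ton: 5.48501 / 907.185 = 0.00604619 short ton

0.006046 short ton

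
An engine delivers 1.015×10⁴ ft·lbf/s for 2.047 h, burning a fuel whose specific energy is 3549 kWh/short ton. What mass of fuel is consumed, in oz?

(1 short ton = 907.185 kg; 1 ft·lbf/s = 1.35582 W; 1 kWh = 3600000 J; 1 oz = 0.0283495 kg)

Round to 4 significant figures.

1.015×10⁴ ft·lbf/s → 13761.6 W
2.047 h → 7369.2 s
E = P × t = 13761.6 × 7369.2 = 1.01412×10⁸ J
3549 kWh/short ton → 1.40836×10⁷ J/kg
m = E / e_s = 1.01412×10⁸ / 1.40836×10⁷ = 7.20072 kg
In oz: 7.20072 / 0.0283495 = 253.998 oz

254.0 oz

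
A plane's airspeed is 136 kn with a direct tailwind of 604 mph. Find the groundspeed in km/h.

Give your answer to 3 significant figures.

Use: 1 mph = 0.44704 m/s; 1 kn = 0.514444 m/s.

136 kn × 0.514444 = 69.9644 m/s
604 mph × 0.44704 = 270.012 m/s
Sum: 69.9644 + 270.012 = 339.976 m/s
In km/h: 339.976 / (1/3.6) = 1223.91 km/h

1220 km/h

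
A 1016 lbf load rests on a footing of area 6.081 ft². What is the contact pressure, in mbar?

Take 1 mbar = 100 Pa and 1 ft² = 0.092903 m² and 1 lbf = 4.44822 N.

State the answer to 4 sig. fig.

80.00 mbar

1016 lbf × 4.44822 → 4519.39 N
6.081 ft² × 0.092903 → 0.564943 m²
P = F / A = 4519.39 N / 0.564943 m² = 7999.73 Pa
7999.73 Pa ÷ (100 Pa/mbar) = 79.9973 mbar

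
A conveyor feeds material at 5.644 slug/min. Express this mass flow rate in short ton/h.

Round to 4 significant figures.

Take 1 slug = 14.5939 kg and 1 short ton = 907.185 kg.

5.448 short ton/h

5.644 slug/min × 14.5939 kg/slug ÷ 60 s/min = 1.3728 kg/s
1.3728 kg/s ÷ 907.185 kg/short ton × 3600 s/h = 5.44771 short ton/h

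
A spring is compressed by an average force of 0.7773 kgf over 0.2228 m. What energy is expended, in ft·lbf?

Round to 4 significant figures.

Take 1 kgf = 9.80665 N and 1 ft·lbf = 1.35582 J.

1.253 ft·lbf

0.7773 kgf × 9.80665 = 7.62271 N
W = F × d = 7.62271 N × 0.2228 m = 1.69834 J
1.69834 J ÷ (1.35582 J/ft·lbf) = 1.25263 ft·lbf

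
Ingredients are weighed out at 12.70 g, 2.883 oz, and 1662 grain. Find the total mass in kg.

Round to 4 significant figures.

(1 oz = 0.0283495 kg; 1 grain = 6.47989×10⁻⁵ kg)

12.70 g × 0.001 = 0.0127 kg
2.883 oz × 0.0283495 = 0.0817316 kg
1662 grain × 6.47989×10⁻⁵ = 0.107696 kg
Combined: 0.0127 + 0.0817316 + 0.107696 = 0.202128 kg

0.2021 kg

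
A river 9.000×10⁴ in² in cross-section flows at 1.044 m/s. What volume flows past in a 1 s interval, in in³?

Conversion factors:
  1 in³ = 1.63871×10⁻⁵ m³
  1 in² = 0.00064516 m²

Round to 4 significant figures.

9.000×10⁴ in² × 0.00064516 = 58.0644 m²
V = v × A × t = 1.044 m/s × 58.0644 m² × 1 s = 60.6192 m³
60.6192 m³ ÷ (1.63871×10⁻⁵ m³/in³) = 3.6992×10⁶ in³

3.699×10⁶ in³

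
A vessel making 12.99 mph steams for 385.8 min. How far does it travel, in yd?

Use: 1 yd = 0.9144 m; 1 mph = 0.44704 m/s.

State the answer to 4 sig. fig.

1.470×10⁵ yd

12.99 mph × 0.44704 = 5.80705 m/s
385.8 min × 60 = 23148 s
d = v × t = 5.80705 m/s × 23148 s = 134422 m
134422 m ÷ (0.9144 m/yd) = 147006 yd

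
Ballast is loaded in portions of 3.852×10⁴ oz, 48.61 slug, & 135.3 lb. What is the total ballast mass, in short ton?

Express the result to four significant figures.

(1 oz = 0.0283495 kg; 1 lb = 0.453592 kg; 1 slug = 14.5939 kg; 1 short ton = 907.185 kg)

2.053 short ton

3.852×10⁴ oz × 0.0283495 = 1092.02 kg
48.61 slug × 14.5939 = 709.409 kg
135.3 lb × 0.453592 = 61.371 kg
Combined: 1092.02 + 709.409 + 61.371 = 1862.8 kg
In short ton: 1862.8 / 907.185 = 2.05338 short ton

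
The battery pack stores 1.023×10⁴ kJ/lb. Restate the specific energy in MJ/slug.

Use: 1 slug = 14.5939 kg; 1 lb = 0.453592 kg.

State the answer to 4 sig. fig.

1.023×10⁴ kJ/lb × 1000 J/kJ ÷ 0.453592 kg/lb = 2.25533×10⁷ J/kg
2.25533×10⁷ J/kg ÷ 1000000 J/MJ × 14.5939 kg/slug = 329.141 MJ/slug

329.1 MJ/slug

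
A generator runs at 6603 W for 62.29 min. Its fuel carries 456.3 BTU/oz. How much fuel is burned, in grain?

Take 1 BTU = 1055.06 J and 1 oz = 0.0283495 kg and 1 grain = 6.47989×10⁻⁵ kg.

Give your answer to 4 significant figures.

62.29 min → 3737.4 s
E = P × t = 6603 × 3737.4 = 2.46781×10⁷ J
456.3 BTU/oz → 1.69817×10⁷ J/kg
m = E / e_s = 2.46781×10⁷ / 1.69817×10⁷ = 1.45322 kg
In grain: 1.45322 / 6.47989×10⁻⁵ = 22426.6 grain

2.243×10⁴ grain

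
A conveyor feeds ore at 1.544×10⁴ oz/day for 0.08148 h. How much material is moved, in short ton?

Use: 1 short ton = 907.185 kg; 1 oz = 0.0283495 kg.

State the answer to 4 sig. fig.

1.544×10⁴ oz/day → 0.00506616 kg/s
0.08148 h → 293.328 s
m = ṁ × t = 0.00506616 × 293.328 = 1.48605 kg
In short ton: 1.48605 / 907.185 = 0.00163809 short ton

0.001638 short ton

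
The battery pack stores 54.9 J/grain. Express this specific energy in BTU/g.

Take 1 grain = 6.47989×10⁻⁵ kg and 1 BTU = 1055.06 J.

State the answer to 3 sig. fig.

0.803 BTU/g

54.9 J/grain ÷ 6.47989×10⁻⁵ kg/grain = 847237 J/kg
847237 J/kg ÷ 1055.06 J/BTU × 0.001 kg/g = 0.803023 BTU/g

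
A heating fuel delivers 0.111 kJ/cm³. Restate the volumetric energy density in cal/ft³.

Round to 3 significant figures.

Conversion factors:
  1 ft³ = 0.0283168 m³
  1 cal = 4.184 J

7.51×10⁵ cal/ft³

0.111 kJ/cm³ × 1000 J/kJ ÷ 10⁻⁶ m³/cm³ = 1.11×10⁸ J/m³
1.11×10⁸ J/m³ ÷ 4.184 J/cal × 0.0283168 m³/ft³ = 751234 cal/ft³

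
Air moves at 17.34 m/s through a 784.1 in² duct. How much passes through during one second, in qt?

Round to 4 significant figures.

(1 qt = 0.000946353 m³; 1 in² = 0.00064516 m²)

9269 qt

784.1 in² × 0.00064516 → 0.50587 m²
V = v × A × t = 17.34 m/s × 0.50587 m² × 1 s = 8.77179 m³
8.77179 m³ ÷ (0.000946353 m³/qt) = 9269.05 qt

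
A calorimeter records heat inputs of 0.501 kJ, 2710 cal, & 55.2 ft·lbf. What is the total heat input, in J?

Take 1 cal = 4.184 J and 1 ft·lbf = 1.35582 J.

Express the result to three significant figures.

1.19×10⁴ J

0.501 kJ × 1000 = 501 J
2710 cal × 4.184 = 11338.6 J
55.2 ft·lbf × 1.35582 = 74.8413 J
Total: 501 + 11338.6 + 74.8413 = 11914.4 J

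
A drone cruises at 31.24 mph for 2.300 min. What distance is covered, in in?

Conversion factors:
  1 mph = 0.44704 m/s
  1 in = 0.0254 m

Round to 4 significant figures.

7.588×10⁴ in

31.24 mph × 0.44704 → 13.9655 m/s
2.300 min × 60 → 138 s
d = v × t = 13.9655 m/s × 138 s = 1927.24 m
1927.24 m ÷ (0.0254 m/in) = 75875.6 in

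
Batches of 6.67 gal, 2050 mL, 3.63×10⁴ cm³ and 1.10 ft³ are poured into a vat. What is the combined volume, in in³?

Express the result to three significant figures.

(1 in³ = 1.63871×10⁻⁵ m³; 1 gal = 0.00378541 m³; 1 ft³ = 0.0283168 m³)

5780 in³

6.67 gal × 0.00378541 = 0.0252487 m³
2050 mL × 10⁻⁶ = 0.00205 m³
3.63×10⁴ cm³ × 10⁻⁶ = 0.0363 m³
1.10 ft³ × 0.0283168 = 0.0311485 m³
Total: 0.0252487 + 0.00205 + 0.0363 + 0.0311485 = 0.0947472 m³
In in³: 0.0947472 / 1.63871×10⁻⁵ = 5781.82 in³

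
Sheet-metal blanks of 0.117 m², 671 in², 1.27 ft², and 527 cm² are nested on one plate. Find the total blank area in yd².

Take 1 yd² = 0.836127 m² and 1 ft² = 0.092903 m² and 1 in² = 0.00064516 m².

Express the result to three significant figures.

0.117 m² (already m²)
671 in² × 0.00064516 = 0.432902 m²
1.27 ft² × 0.092903 = 0.117987 m²
527 cm² × 0.0001 = 0.0527 m²
Combined: 0.117 + 0.432902 + 0.117987 + 0.0527 = 0.720589 m²
In yd²: 0.720589 / 0.836127 = 0.861818 yd²

0.862 yd²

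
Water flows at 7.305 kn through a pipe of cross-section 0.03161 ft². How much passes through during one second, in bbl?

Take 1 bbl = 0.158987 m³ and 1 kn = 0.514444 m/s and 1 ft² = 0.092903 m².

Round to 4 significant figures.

0.06941 bbl

7.305 kn × 0.514444 = 3.75801 m/s
0.03161 ft² × 0.092903 = 0.00293666 m²
V = v × A × t = 3.75801 m/s × 0.00293666 m² × 1 s = 0.011036 m³
0.011036 m³ ÷ (0.158987 m³/bbl) = 0.0694145 bbl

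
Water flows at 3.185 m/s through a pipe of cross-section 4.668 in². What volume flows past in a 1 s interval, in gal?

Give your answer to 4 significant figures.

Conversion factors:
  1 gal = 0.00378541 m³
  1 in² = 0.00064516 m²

4.668 in² × 0.00064516 = 0.00301161 m²
V = v × A × t = 3.185 m/s × 0.00301161 m² × 1 s = 0.00959198 m³
0.00959198 m³ ÷ (0.00378541 m³/gal) = 2.53393 gal

2.534 gal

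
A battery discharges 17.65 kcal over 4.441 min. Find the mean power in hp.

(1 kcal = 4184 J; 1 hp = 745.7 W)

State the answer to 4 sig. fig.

0.3717 hp

17.65 kcal × 4184 → 73847.6 J
4.441 min × 60 → 266.46 s
P = E / t = 73847.6 J / 266.46 s = 277.143 W
277.143 W ÷ (745.7 W/hp) = 0.371655 hp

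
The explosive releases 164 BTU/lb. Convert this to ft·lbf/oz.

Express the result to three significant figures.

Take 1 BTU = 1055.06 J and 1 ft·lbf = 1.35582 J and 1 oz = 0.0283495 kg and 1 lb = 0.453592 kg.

7980 ft·lbf/oz

164 BTU/lb × 1055.06 J/BTU ÷ 0.453592 kg/lb = 381466 J/kg
381466 J/kg ÷ 1.35582 J/ft·lbf × 0.0283495 kg/oz = 7976.26 ft·lbf/oz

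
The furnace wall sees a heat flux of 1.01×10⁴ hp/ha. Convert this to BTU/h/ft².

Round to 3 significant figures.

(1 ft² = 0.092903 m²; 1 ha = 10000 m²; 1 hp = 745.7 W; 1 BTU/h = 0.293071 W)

1.01×10⁴ hp/ha × 745.7 W/hp ÷ 10000 m²/ha = 753.157 W/m²
753.157 W/m² ÷ 0.293071 W/BTU/h × 0.092903 m²/ft² = 238.749 BTU/h/ft²

239 BTU/h/ft²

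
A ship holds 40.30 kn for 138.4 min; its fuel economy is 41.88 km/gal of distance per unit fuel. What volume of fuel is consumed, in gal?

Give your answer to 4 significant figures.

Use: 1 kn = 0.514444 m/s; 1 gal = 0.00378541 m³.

4.111 gal

40.30 kn → 20.7321 m/s
138.4 min → 8304 s
d = v × t = 20.7321 × 8304 = 172159 m
41.88 km/gal → 1.10635×10⁷ m/m³
V = d / (distance per unit fuel) = 172159 / 1.10635×10⁷ = 0.015561 m³
In gal: 0.015561 / 0.00378541 = 4.11078 gal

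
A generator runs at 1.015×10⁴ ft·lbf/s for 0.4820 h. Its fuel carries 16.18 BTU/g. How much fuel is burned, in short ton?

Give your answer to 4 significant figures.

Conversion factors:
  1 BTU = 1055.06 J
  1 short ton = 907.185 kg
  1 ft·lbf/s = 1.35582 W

0.001542 short ton

1.015×10⁴ ft·lbf/s → 13761.6 W
0.4820 h → 1735.2 s
E = P × t = 13761.6 × 1735.2 = 2.38791×10⁷ J
16.18 BTU/g → 1.70709×10⁷ J/kg
m = E / e_s = 2.38791×10⁷ / 1.70709×10⁷ = 1.39882 kg
In short ton: 1.39882 / 907.185 = 0.00154193 short ton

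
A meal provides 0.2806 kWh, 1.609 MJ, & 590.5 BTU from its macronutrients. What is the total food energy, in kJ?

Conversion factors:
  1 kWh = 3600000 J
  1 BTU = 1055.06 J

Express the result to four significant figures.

3242 kJ

0.2806 kWh × 3600000 → 1.01016×10⁶ J
1.609 MJ × 1000000 → 1.609×10⁶ J
590.5 BTU × 1055.06 → 623013 J
Sum: 1.01016×10⁶ + 1.609×10⁶ + 623013 = 3.24217×10⁶ J
In kJ: 3.24217×10⁶ / 1000 = 3242.17 kJ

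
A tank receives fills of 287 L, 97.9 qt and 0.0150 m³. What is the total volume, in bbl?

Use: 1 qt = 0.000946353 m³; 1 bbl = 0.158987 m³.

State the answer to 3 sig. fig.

2.48 bbl

287 L × 0.001 = 0.287 m³
97.9 qt × 0.000946353 = 0.092648 m³
0.0150 m³ (already m³)
Combined: 0.287 + 0.092648 + 0.015 = 0.394648 m³
In bbl: 0.394648 / 0.158987 = 2.48227 bbl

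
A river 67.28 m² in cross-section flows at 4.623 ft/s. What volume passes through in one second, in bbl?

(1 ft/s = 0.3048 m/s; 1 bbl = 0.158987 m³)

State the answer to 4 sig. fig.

4.623 ft/s × 0.3048 → 1.40909 m/s
V = v × A × t = 1.40909 m/s × 67.28 m² × 1 s = 94.8036 m³
94.8036 m³ ÷ (0.158987 m³/bbl) = 596.298 bbl

596.3 bbl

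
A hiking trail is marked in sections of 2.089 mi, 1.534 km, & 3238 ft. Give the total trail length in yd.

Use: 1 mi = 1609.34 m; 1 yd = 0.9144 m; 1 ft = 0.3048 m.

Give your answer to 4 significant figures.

2.089 mi × 1609.34 = 3361.91 m
1.534 km × 1000 = 1534 m
3238 ft × 0.3048 = 986.942 m
Combined: 3361.91 + 1534 + 986.942 = 5882.85 m
In yd: 5882.85 / 0.9144 = 6433.56 yd

6434 yd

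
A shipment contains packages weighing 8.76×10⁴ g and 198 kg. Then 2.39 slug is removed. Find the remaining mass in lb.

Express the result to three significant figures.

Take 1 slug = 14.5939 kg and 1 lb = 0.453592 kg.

8.76×10⁴ g × 0.001 → 87.6 kg
198 kg (already kg)
2.39 slug × 14.5939 → 34.8794 kg
Sum: 87.6 + 198 − 34.8794 = 250.721 kg
In lb: 250.721 / 0.453592 = 552.746 lb

553 lb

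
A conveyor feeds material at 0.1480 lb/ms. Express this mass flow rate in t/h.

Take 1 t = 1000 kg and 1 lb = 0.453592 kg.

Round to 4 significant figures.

241.7 t/h

0.1480 lb/ms × 0.453592 kg/lb ÷ 0.001 s/ms = 67.1316 kg/s
67.1316 kg/s ÷ 1000 kg/t × 3600 s/h = 241.674 t/h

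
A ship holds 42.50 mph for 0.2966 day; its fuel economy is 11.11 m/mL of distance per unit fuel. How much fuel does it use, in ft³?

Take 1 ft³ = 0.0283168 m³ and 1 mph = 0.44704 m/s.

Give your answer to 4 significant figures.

1.548 ft³

42.50 mph → 18.9992 m/s
0.2966 day → 25626.2 s
d = v × t = 18.9992 × 25626.2 = 486877 m
11.11 m/mL → 1.111×10⁷ m/m³
V = d / (distance per unit fuel) = 486877 / 1.111×10⁷ = 0.0438233 m³
In ft³: 0.0438233 / 0.0283168 = 1.54761 ft³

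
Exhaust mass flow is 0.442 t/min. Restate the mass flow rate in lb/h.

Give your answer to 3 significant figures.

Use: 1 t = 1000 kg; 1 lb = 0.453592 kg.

0.442 t/min × 1000 kg/t ÷ 60 s/min = 7.36667 kg/s
7.36667 kg/s ÷ 0.453592 kg/lb × 3600 s/h = 58466.7 lb/h

5.85×10⁴ lb/h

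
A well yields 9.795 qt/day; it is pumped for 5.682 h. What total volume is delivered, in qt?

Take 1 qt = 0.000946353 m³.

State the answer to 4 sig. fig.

9.795 qt/day → 1.07286×10⁻⁷ m³/s
5.682 h → 20455.2 s
V = Q × t = 1.07286×10⁻⁷ × 20455.2 = 0.00219456 m³
In qt: 0.00219456 / 0.000946353 = 2.31897 qt

2.319 qt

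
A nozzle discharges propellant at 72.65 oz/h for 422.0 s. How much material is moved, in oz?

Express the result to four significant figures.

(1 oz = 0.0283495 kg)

72.65 oz/h → 5.72109×10⁻⁴ kg/s
m = ṁ × t = 5.72109×10⁻⁴ × 422 = 0.24143 kg
In oz: 0.24143 / 0.0283495 = 8.5162 oz

8.516 oz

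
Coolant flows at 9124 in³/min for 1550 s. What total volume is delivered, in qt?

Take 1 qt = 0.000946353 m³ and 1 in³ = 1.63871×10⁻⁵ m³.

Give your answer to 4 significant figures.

9124 in³/min → 0.00249193 m³/s
V = Q × t = 0.00249193 × 1550 = 3.86249 m³
In qt: 3.86249 / 0.000946353 = 4081.45 qt

4081 qt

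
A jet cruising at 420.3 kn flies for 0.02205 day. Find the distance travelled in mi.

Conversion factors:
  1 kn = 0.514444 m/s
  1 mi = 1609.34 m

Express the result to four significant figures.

256.0 mi

420.3 kn × 0.514444 → 216.221 m/s
0.02205 day × 86400 → 1905.12 s
d = v × t = 216.221 m/s × 1905.12 s = 411927 m
411927 m ÷ (1609.34 m/mi) = 255.96 mi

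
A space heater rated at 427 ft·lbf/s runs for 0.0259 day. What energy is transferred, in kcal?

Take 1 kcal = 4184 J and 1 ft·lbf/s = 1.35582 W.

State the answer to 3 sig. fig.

427 ft·lbf/s × 1.35582 = 578.935 W
0.0259 day × 86400 = 2237.76 s
E = P × t = 578.935 W × 2237.76 s = 1.29552×10⁶ J
1.29552×10⁶ J ÷ (4184 J/kcal) = 309.637 kcal

310 kcal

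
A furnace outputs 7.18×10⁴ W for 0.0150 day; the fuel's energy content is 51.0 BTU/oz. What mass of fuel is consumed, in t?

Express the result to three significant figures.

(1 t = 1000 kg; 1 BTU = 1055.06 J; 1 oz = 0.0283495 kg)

0.0490 t

0.0150 day → 1296 s
E = P × t = 71800 × 1296 = 9.30528×10⁷ J
51.0 BTU/oz → 1.89803×10⁶ J/kg
m = E / e_s = 9.30528×10⁷ / 1.89803×10⁶ = 49.026 kg
In t: 49.026 / 1000 = 0.049026 t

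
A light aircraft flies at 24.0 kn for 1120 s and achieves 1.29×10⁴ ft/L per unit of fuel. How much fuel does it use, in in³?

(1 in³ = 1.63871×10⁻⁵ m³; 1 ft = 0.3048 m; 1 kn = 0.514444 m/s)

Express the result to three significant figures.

24.0 kn → 12.3467 m/s
d = v × t = 12.3467 × 1120 = 13828.3 m
1.29×10⁴ ft/L → 3.93192×10⁶ m/m³
V = d / (distance per unit fuel) = 13828.3 / 3.93192×10⁶ = 0.00351693 m³
In in³: 0.00351693 / 1.63871×10⁻⁵ = 214.616 in³

215 in³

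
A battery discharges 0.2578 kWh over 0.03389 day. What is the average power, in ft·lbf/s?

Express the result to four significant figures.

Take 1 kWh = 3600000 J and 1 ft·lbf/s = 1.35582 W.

0.2578 kWh × 3600000 → 928080 J
0.03389 day × 86400 → 2928.1 s
P = E / t = 928080 J / 2928.1 s = 316.956 W
316.956 W ÷ (1.35582 W/ft·lbf/s) = 233.774 ft·lbf/s

233.8 ft·lbf/s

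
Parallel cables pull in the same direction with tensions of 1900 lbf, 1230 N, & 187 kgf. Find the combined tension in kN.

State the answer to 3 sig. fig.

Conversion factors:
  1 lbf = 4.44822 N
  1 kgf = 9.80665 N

11.5 kN

1900 lbf × 4.44822 → 8451.62 N
1230 N (already N)
187 kgf × 9.80665 → 1833.84 N
Combined: 8451.62 + 1230 + 1833.84 = 11515.5 N
In kN: 11515.5 / 1000 = 11.5155 kN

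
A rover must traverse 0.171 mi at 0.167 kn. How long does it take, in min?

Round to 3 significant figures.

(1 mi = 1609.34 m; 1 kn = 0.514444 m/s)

0.171 mi × 1609.34 → 275.197 m
0.167 kn × 0.514444 → 0.0859121 m/s
t = d / v = 275.197 m / 0.0859121 m/s = 3203.24 s
3203.24 s ÷ (60 s/min) = 53.3873 min

53.4 min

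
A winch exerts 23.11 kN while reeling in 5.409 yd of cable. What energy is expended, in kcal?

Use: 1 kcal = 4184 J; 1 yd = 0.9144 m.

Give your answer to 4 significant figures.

27.32 kcal

23.11 kN × 1000 → 23110 N
5.409 yd × 0.9144 → 4.94599 m
W = F × d = 23110 N × 4.94599 m = 114302 J
114302 J ÷ (4184 J/kcal) = 27.3188 kcal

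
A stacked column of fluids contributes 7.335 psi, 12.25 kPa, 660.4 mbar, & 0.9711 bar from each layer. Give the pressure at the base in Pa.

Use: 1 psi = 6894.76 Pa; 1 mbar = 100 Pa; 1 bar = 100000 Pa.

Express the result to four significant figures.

2.260×10⁵ Pa

7.335 psi × 6894.76 = 50573.1 Pa
12.25 kPa × 1000 = 12250 Pa
660.4 mbar × 100 = 66040 Pa
0.9711 bar × 100000 = 97110 Pa
Total: 50573.1 + 12250 + 66040 + 97110 = 225973 Pa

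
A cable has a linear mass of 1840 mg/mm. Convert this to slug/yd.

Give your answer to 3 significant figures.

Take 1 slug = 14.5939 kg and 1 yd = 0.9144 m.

1840 mg/mm × 10⁻⁶ kg/mg ÷ 0.001 m/mm = 1.84 kg/m
1.84 kg/m ÷ 14.5939 kg/slug × 0.9144 m/yd = 0.115288 slug/yd

0.115 slug/yd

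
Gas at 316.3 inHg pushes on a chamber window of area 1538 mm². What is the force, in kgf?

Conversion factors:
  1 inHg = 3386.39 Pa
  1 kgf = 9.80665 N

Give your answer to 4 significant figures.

316.3 inHg × 3386.39 → 1.07112×10⁶ Pa
1538 mm² × 10⁻⁶ → 0.001538 m²
F = P × A = 1.07112×10⁶ Pa × 0.001538 m² = 1647.38 N
1647.38 N ÷ (9.80665 N/kgf) = 167.986 kgf

168.0 kgf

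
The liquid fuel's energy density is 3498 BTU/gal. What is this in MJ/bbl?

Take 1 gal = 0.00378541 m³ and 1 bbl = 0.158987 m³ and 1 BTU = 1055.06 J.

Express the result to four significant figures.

3498 BTU/gal × 1055.06 J/BTU ÷ 0.00378541 m³/gal = 9.74954×10⁸ J/m³
9.74954×10⁸ J/m³ ÷ 1000000 J/MJ × 0.158987 m³/bbl = 155.005 MJ/bbl

155.0 MJ/bbl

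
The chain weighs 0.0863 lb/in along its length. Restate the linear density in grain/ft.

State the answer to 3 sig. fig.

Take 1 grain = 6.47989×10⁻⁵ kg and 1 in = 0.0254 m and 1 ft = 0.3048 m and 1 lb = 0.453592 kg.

0.0863 lb/in × 0.453592 kg/lb ÷ 0.0254 m/in = 1.54114 kg/m
1.54114 kg/m ÷ 6.47989×10⁻⁵ kg/grain × 0.3048 m/ft = 7249.19 grain/ft

7250 grain/ft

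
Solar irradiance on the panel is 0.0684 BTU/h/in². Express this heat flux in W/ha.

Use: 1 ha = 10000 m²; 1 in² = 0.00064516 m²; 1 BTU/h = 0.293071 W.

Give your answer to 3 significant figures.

3.11×10⁵ W/ha

0.0684 BTU/h/in² × 0.293071 W/BTU/h ÷ 0.00064516 m²/in² = 31.0714 W/m²
31.0714 W/m² × 10000 m²/ha = 310714 W/ha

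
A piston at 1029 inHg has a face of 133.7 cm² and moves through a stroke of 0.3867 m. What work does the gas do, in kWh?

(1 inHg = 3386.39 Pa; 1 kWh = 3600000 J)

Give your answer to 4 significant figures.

1029 inHg → 3.4846×10⁶ Pa
133.7 cm² → 0.01337 m²
F = P × A = 3.4846×10⁶ × 0.01337 = 46589.1 N
W = F × d = 46589.1 × 0.3867 = 18016 J
In kWh: 18016 / 3600000 = 0.00500444 kWh

0.005004 kWh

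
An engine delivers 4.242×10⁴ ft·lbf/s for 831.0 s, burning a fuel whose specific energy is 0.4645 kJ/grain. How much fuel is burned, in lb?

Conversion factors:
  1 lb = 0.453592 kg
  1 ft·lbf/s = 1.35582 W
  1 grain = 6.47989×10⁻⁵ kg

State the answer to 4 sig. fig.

14.70 lb

4.242×10⁴ ft·lbf/s → 57513.9 W
E = P × t = 57513.9 × 831 = 4.77941×10⁷ J
0.4645 kJ/grain → 7.16833×10⁶ J/kg
m = E / e_s = 4.77941×10⁷ / 7.16833×10⁶ = 6.6674 kg
In lb: 6.6674 / 0.453592 = 14.6991 lb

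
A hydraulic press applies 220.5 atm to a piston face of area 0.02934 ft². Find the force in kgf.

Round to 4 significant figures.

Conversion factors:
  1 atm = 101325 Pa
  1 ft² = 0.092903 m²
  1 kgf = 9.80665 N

6210 kgf

220.5 atm × 101325 → 2.23422×10⁷ Pa
0.02934 ft² × 0.092903 → 0.00272577 m²
F = P × A = 2.23422×10⁷ Pa × 0.00272577 m² = 60899.7 N
60899.7 N ÷ (9.80665 N/kgf) = 6210.04 kgf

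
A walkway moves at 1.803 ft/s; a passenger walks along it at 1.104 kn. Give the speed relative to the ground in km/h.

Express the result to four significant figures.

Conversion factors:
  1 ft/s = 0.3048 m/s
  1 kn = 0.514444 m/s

4.023 km/h

1.803 ft/s × 0.3048 = 0.549554 m/s
1.104 kn × 0.514444 = 0.567946 m/s
Combined: 0.549554 + 0.567946 = 1.1175 m/s
In km/h: 1.1175 / (1/3.6) = 4.023 km/h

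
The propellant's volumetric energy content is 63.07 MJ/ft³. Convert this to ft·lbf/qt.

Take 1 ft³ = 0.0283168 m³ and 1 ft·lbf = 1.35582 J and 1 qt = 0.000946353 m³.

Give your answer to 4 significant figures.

63.07 MJ/ft³ × 1000000 J/MJ ÷ 0.0283168 m³/ft³ = 2.2273×10⁹ J/m³
2.2273×10⁹ J/m³ ÷ 1.35582 J/ft·lbf × 0.000946353 m³/qt = 1.55464×10⁶ ft·lbf/qt

1.555×10⁶ ft·lbf/qt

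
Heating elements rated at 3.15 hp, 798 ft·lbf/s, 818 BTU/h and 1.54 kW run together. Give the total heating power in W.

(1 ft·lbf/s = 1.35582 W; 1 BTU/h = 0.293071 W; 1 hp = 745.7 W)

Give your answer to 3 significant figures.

5210 W

3.15 hp × 745.7 = 2348.96 W
798 ft·lbf/s × 1.35582 = 1081.94 W
818 BTU/h × 0.293071 = 239.732 W
1.54 kW × 1000 = 1540 W
Combined: 2348.96 + 1081.94 + 239.732 + 1540 = 5210.63 W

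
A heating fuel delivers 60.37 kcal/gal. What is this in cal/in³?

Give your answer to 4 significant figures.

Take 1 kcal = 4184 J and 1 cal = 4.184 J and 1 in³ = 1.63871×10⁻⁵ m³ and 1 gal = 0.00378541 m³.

60.37 kcal/gal × 4184 J/kcal ÷ 0.00378541 m³/gal = 6.67267×10⁷ J/m³
6.67267×10⁷ J/m³ ÷ 4.184 J/cal × 1.63871×10⁻⁵ m³/in³ = 261.343 cal/in³

261.3 cal/in³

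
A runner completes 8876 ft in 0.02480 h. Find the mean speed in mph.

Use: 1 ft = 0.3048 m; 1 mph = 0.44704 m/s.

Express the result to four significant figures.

67.78 mph

8876 ft × 0.3048 = 2705.4 m
0.02480 h × 3600 = 89.28 s
v = d / t = 2705.4 m / 89.28 s = 30.3024 m/s
30.3024 m/s ÷ (0.44704 m/s/mph) = 67.7845 mph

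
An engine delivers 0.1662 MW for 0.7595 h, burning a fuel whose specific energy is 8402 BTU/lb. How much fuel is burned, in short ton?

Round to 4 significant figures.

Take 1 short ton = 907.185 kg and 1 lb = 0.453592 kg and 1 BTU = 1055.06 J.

0.02563 short ton

0.1662 MW → 166200 W
0.7595 h → 2734.2 s
E = P × t = 166200 × 2734.2 = 4.54424×10⁸ J
8402 BTU/lb → 1.95431×10⁷ J/kg
m = E / e_s = 4.54424×10⁸ / 1.95431×10⁷ = 23.2524 kg
In short ton: 23.2524 / 907.185 = 0.0256314 short ton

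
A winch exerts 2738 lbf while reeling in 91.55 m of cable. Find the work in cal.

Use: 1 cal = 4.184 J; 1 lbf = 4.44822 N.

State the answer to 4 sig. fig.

2.665×10⁵ cal

2738 lbf × 4.44822 = 12179.2 N
W = F × d = 12179.2 N × 91.55 m = 1.11501×10⁶ J
1.11501×10⁶ J ÷ (4.184 J/cal) = 266494 cal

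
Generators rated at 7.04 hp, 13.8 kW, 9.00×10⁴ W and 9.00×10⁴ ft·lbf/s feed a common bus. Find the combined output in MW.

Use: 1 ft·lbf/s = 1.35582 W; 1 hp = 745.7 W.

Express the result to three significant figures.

7.04 hp × 745.7 = 5249.73 W
13.8 kW × 1000 = 13800 W
9.00×10⁴ W (already W)
9.00×10⁴ ft·lbf/s × 1.35582 = 122024 W
Combined: 5249.73 + 13800 + 90000 + 122024 = 231074 W
In MW: 231074 / 1000000 = 0.231074 MW

0.231 MW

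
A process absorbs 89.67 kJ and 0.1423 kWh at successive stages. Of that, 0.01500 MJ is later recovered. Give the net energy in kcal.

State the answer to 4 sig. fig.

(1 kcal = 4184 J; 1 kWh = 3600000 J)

140.3 kcal

89.67 kJ × 1000 = 89670 J
0.1423 kWh × 3600000 = 512280 J
0.01500 MJ × 1000000 = 15000 J
Result: 89670 + 512280 − 15000 = 586950 J
In kcal: 586950 / 4184 = 140.284 kcal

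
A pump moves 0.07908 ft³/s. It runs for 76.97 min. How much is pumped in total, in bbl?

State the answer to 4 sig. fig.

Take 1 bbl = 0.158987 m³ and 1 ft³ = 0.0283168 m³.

0.07908 ft³/s → 0.00223929 m³/s
76.97 min → 4618.2 s
V = Q × t = 0.00223929 × 4618.2 = 10.3415 m³
In bbl: 10.3415 / 0.158987 = 65.0462 bbl

65.05 bbl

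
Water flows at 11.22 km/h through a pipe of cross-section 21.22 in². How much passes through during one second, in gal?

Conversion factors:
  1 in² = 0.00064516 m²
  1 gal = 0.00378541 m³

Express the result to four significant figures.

11.27 gal

11.22 km/h × (1/3.6) → 3.11667 m/s
21.22 in² × 0.00064516 → 0.0136903 m²
V = v × A × t = 3.11667 m/s × 0.0136903 m² × 1 s = 0.0426681 m³
0.0426681 m³ ÷ (0.00378541 m³/gal) = 11.2717 gal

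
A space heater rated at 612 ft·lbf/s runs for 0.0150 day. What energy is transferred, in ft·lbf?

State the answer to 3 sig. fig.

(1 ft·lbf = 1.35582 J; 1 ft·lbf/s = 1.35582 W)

612 ft·lbf/s × 1.35582 → 829.762 W
0.0150 day × 86400 → 1296 s
E = P × t = 829.762 W × 1296 s = 1.07537×10⁶ J
1.07537×10⁶ J ÷ (1.35582 J/ft·lbf) = 793151 ft·lbf

7.93×10⁵ ft·lbf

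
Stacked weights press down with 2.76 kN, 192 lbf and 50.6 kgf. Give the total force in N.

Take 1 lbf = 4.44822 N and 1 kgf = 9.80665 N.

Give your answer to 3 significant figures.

4110 N

2.76 kN × 1000 → 2760 N
192 lbf × 4.44822 → 854.058 N
50.6 kgf × 9.80665 → 496.216 N
Combined: 2760 + 854.058 + 496.216 = 4110.27 N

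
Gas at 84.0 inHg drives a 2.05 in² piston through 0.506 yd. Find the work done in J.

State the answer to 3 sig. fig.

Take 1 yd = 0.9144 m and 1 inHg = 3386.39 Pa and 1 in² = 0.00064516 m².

84.0 inHg → 284457 Pa
2.05 in² → 0.00132258 m²
F = P × A = 284457 × 0.00132258 = 376.217 N
0.506 yd → 0.462686 m
W = F × d = 376.217 × 0.462686 = 174.07 J

174 J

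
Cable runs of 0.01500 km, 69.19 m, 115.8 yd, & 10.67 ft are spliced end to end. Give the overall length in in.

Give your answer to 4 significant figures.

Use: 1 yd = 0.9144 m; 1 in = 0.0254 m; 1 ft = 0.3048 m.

7611 in

0.01500 km × 1000 = 15 m
69.19 m (already m)
115.8 yd × 0.9144 = 105.888 m
10.67 ft × 0.3048 = 3.25222 m
Sum: 15 + 69.19 + 105.888 + 3.25222 = 193.33 m
In in: 193.33 / 0.0254 = 7611.42 in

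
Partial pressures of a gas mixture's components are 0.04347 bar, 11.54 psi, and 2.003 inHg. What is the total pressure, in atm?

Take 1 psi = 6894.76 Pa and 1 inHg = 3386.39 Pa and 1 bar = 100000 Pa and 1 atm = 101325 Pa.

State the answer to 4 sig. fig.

0.8951 atm

0.04347 bar × 100000 = 4347 Pa
11.54 psi × 6894.76 = 79565.5 Pa
2.003 inHg × 3386.39 = 6782.94 Pa
Combined: 4347 + 79565.5 + 6782.94 = 90695.4 Pa
In atm: 90695.4 / 101325 = 0.895094 atm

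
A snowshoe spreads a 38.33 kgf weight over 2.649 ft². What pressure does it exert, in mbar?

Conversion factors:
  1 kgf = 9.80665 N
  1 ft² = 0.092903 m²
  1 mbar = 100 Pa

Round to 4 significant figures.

15.27 mbar

38.33 kgf × 9.80665 → 375.889 N
2.649 ft² × 0.092903 → 0.2461 m²
P = F / A = 375.889 N / 0.2461 m² = 1527.38 Pa
1527.38 Pa ÷ (100 Pa/mbar) = 15.2738 mbar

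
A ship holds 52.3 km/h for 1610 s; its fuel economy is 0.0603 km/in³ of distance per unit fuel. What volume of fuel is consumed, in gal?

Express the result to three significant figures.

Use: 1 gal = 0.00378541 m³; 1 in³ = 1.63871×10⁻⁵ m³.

1.68 gal

52.3 km/h → 14.5278 m/s
d = v × t = 14.5278 × 1610 = 23389.8 m
0.0603 km/in³ → 3.67972×10⁶ m/m³
V = d / (distance per unit fuel) = 23389.8 / 3.67972×10⁶ = 0.00635641 m³
In gal: 0.00635641 / 0.00378541 = 1.67919 gal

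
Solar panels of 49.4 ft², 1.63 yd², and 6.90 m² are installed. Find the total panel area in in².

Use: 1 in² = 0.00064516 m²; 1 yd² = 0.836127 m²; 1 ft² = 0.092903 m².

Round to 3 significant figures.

1.99×10⁴ in²

49.4 ft² × 0.092903 = 4.58941 m²
1.63 yd² × 0.836127 = 1.36289 m²
6.90 m² (already m²)
Combined: 4.58941 + 1.36289 + 6.9 = 12.8523 m²
In in²: 12.8523 / 0.00064516 = 19921.1 in²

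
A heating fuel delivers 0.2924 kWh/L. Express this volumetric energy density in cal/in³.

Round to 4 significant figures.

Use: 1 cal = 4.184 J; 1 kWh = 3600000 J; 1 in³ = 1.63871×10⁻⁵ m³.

0.2924 kWh/L × 3600000 J/kWh ÷ 0.001 m³/L = 1.05264×10⁹ J/m³
1.05264×10⁹ J/m³ ÷ 4.184 J/cal × 1.63871×10⁻⁵ m³/in³ = 4122.78 cal/in³

4123 cal/in³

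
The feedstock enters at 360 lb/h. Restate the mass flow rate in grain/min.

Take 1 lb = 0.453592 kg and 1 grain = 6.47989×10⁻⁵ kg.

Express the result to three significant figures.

4.20×10⁴ grain/min

360 lb/h × 0.453592 kg/lb ÷ 3600 s/h = 0.0453592 kg/s
0.0453592 kg/s ÷ 6.47989×10⁻⁵ kg/grain × 60 s/min = 42000 grain/min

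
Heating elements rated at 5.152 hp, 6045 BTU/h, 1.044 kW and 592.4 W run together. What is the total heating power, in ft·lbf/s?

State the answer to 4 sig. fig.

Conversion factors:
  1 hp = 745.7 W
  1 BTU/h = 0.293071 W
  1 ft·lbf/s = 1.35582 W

5347 ft·lbf/s

5.152 hp × 745.7 → 3841.85 W
6045 BTU/h × 0.293071 → 1771.61 W
1.044 kW × 1000 → 1044 W
592.4 W (already W)
Combined: 3841.85 + 1771.61 + 1044 + 592.4 = 7249.86 W
In ft·lbf/s: 7249.86 / 1.35582 = 5347.21 ft·lbf/s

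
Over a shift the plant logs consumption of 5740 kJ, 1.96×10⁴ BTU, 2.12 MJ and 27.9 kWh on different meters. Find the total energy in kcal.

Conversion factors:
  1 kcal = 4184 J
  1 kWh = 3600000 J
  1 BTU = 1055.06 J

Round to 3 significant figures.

3.08×10⁴ kcal

5740 kJ × 1000 → 5.74×10⁶ J
1.96×10⁴ BTU × 1055.06 → 2.06792×10⁷ J
2.12 MJ × 1000000 → 2.12×10⁶ J
27.9 kWh × 3600000 → 1.0044×10⁸ J
Sum: 5.74×10⁶ + 2.06792×10⁷ + 2.12×10⁶ + 1.0044×10⁸ = 1.28979×10⁸ J
In kcal: 1.28979×10⁸ / 4184 = 30826.7 kcal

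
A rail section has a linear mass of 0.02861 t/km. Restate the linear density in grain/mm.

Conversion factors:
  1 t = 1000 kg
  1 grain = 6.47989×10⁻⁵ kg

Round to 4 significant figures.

0.4415 grain/mm

0.02861 t/km × 1000 kg/t ÷ 1000 m/km = 0.02861 kg/m
0.02861 kg/m ÷ 6.47989×10⁻⁵ kg/grain × 0.001 m/mm = 0.44152 grain/mm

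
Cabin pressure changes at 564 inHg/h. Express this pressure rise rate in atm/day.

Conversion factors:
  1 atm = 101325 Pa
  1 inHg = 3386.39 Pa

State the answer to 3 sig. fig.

452 atm/day

564 inHg/h × 3386.39 Pa/inHg ÷ 3600 s/h = 530.534 Pa/s
530.534 Pa/s ÷ 101325 Pa/atm × 86400 s/day = 452.387 atm/day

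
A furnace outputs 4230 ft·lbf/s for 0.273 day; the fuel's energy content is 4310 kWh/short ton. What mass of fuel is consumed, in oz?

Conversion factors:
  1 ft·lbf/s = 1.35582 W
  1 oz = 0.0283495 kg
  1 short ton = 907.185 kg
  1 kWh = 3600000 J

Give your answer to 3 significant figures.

279 oz

4230 ft·lbf/s → 5735.12 W
0.273 day → 23587.2 s
E = P × t = 5735.12 × 23587.2 = 1.35275×10⁸ J
4310 kWh/short ton → 1.71035×10⁷ J/kg
m = E / e_s = 1.35275×10⁸ / 1.71035×10⁷ = 7.9092 kg
In oz: 7.9092 / 0.0283495 = 278.989 oz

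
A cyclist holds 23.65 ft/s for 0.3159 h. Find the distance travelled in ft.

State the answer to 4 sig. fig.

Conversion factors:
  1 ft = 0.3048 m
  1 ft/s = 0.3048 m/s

23.65 ft/s × 0.3048 = 7.20852 m/s
0.3159 h × 3600 = 1137.24 s
d = v × t = 7.20852 m/s × 1137.24 s = 8197.82 m
8197.82 m ÷ (0.3048 m/ft) = 26895.7 ft

2.690×10⁴ ft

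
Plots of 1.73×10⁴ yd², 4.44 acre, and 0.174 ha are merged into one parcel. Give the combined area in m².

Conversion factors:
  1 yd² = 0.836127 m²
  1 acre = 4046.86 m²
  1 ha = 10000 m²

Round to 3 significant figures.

1.73×10⁴ yd² × 0.836127 → 14465 m²
4.44 acre × 4046.86 → 17968.1 m²
0.174 ha × 10000 → 1740 m²
Total: 14465 + 17968.1 + 1740 = 34173.1 m²

3.42×10⁴ m²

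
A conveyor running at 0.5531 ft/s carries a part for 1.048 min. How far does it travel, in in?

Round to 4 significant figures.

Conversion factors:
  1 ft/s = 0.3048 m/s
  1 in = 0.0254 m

417.3 in

0.5531 ft/s × 0.3048 = 0.168585 m/s
1.048 min × 60 = 62.88 s
d = v × t = 0.168585 m/s × 62.88 s = 10.6006 m
10.6006 m ÷ (0.0254 m/in) = 417.346 in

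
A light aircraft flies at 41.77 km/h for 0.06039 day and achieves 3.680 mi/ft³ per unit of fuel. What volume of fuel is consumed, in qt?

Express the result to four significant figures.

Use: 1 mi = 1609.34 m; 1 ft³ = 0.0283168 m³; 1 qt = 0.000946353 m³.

305.9 qt

41.77 km/h → 11.6028 m/s
0.06039 day → 5217.7 s
d = v × t = 11.6028 × 5217.7 = 60539.9 m
3.680 mi/ft³ → 209147 m/m³
V = d / (distance per unit fuel) = 60539.9 / 209147 = 0.289461 m³
In qt: 0.289461 / 0.000946353 = 305.87 qt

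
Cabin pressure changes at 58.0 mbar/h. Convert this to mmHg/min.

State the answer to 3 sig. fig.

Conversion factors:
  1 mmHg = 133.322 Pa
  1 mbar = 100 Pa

58.0 mbar/h × 100 Pa/mbar ÷ 3600 s/h = 1.61111 Pa/s
1.61111 Pa/s ÷ 133.322 Pa/mmHg × 60 s/min = 0.725061 mmHg/min

0.725 mmHg/min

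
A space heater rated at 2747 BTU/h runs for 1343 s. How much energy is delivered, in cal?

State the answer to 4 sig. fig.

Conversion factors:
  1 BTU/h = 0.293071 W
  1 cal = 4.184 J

2.584×10⁵ cal

2747 BTU/h × 0.293071 = 805.066 W
E = P × t = 805.066 W × 1343 s = 1.0812×10⁶ J
1.0812×10⁶ J ÷ (4.184 J/cal) = 258413 cal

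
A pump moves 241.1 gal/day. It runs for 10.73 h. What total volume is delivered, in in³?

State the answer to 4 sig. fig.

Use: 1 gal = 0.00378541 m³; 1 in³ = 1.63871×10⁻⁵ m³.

241.1 gal/day → 1.05632×10⁻⁵ m³/s
10.73 h → 38628 s
V = Q × t = 1.05632×10⁻⁵ × 38628 = 0.408035 m³
In in³: 0.408035 / 1.63871×10⁻⁵ = 24899.8 in³

2.490×10⁴ in³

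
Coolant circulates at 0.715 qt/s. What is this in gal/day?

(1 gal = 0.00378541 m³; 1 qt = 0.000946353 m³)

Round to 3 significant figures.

0.715 qt/s × 0.000946353 m³/qt = 6.76642×10⁻⁴ m³/s
6.76642×10⁻⁴ m³/s ÷ 0.00378541 m³/gal × 86400 s/day = 15444 gal/day

1.54×10⁴ gal/day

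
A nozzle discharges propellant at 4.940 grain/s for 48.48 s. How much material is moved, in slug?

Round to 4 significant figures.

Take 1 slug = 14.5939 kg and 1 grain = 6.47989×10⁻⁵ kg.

0.001063 slug

4.940 grain/s → 3.20107×10⁻⁴ kg/s
m = ṁ × t = 3.20107×10⁻⁴ × 48.48 = 0.0155188 kg
In slug: 0.0155188 / 14.5939 = 0.00106338 slug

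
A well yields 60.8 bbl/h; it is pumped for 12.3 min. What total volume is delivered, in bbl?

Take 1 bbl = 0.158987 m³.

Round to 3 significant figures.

60.8 bbl/h → 0.00268511 m³/s
12.3 min → 738 s
V = Q × t = 0.00268511 × 738 = 1.98161 m³
In bbl: 1.98161 / 0.158987 = 12.464 bbl

12.5 bbl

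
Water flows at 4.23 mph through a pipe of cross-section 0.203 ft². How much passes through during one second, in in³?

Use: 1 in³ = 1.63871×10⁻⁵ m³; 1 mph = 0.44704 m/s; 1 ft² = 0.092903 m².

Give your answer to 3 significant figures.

4.23 mph × 0.44704 = 1.89098 m/s
0.203 ft² × 0.092903 = 0.0188593 m²
V = v × A × t = 1.89098 m/s × 0.0188593 m² × 1 s = 0.0356626 m³
0.0356626 m³ ÷ (1.63871×10⁻⁵ m³/in³) = 2176.26 in³

2180 in³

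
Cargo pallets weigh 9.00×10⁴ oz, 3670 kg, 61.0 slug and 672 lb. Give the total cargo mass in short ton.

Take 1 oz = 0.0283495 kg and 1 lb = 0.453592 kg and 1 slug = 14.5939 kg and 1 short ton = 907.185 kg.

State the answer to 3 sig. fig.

9.00×10⁴ oz × 0.0283495 → 2551.46 kg
3670 kg (already kg)
61.0 slug × 14.5939 → 890.228 kg
672 lb × 0.453592 → 304.814 kg
Combined: 2551.46 + 3670 + 890.228 + 304.814 = 7416.5 kg
In short ton: 7416.5 / 907.185 = 8.17529 short ton

8.18 short ton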